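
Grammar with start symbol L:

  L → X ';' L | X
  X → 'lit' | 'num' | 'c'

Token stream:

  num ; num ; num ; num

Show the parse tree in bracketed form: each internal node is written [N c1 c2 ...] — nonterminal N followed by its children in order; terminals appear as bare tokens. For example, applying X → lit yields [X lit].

[L [X num] ; [L [X num] ; [L [X num] ; [L [X num]]]]]

L
X ; L
num ; L
num ; X ; L
num ; num ; L
num ; num ; X ; L
num ; num ; num ; L
num ; num ; num ; X
num ; num ; num ; num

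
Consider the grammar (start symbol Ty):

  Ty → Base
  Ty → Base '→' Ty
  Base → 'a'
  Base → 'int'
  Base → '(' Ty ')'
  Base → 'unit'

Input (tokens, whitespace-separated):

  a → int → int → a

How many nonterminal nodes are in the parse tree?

8

[Ty [Base a] → [Ty [Base int] → [Ty [Base int] → [Ty [Base a]]]]]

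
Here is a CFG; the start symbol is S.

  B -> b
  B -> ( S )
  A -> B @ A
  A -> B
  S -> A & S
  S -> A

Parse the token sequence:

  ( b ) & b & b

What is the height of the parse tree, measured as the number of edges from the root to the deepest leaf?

[S [A [B ( [S [A [B b]]] )]] & [S [A [B b]] & [S [A [B b]]]]]

6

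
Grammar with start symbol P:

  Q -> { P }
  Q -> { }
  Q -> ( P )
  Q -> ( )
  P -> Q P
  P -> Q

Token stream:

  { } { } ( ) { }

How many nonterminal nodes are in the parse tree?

8

[P [Q { }] [P [Q { }] [P [Q ( )] [P [Q { }]]]]]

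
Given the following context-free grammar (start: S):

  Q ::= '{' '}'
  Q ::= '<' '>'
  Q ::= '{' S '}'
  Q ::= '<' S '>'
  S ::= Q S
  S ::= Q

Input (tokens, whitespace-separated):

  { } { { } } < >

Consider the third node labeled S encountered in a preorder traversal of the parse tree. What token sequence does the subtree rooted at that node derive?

{ }

[S [Q { }] [S [Q { [S [Q { }]] }] [S [Q < >]]]]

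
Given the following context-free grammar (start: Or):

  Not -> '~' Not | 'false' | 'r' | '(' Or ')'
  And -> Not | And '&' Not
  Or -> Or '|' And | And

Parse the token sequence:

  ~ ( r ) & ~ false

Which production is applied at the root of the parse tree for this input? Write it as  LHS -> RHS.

[Or [And [And [Not ~ [Not ( [Or [And [Not r]]] )]]] & [Not ~ [Not false]]]]

Or -> And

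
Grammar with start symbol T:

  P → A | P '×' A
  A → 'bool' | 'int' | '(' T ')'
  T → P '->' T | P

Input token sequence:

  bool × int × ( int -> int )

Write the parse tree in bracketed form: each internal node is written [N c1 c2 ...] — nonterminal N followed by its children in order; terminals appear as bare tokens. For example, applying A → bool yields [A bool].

[T [P [P [P [A bool]] × [A int]] × [A ( [T [P [A int]] -> [T [P [A int]]]] )]]]

T
P
P × A
P × A × A
A × A × A
bool × A × A
bool × int × A
bool × int × ( T )
bool × int × ( P -> T )
bool × int × ( A -> T )
bool × int × ( int -> T )
bool × int × ( int -> P )
bool × int × ( int -> A )
bool × int × ( int -> int )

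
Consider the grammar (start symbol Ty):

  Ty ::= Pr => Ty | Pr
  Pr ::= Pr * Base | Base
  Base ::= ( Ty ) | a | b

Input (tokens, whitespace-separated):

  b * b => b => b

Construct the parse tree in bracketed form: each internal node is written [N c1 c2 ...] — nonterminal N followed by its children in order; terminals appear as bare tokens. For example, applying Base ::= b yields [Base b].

Ty
Pr => Ty
Pr * Base => Ty
Base * Base => Ty
b * Base => Ty
b * b => Ty
b * b => Pr => Ty
b * b => Base => Ty
b * b => b => Ty
b * b => b => Pr
b * b => b => Base
b * b => b => b

[Ty [Pr [Pr [Base b]] * [Base b]] => [Ty [Pr [Base b]] => [Ty [Pr [Base b]]]]]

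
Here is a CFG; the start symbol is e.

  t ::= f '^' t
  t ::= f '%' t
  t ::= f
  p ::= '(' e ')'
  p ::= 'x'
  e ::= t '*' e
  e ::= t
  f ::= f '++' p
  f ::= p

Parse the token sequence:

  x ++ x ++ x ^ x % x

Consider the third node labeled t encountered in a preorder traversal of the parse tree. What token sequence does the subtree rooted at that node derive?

x

[e [t [f [f [f [p x]] ++ [p x]] ++ [p x]] ^ [t [f [p x]] % [t [f [p x]]]]]]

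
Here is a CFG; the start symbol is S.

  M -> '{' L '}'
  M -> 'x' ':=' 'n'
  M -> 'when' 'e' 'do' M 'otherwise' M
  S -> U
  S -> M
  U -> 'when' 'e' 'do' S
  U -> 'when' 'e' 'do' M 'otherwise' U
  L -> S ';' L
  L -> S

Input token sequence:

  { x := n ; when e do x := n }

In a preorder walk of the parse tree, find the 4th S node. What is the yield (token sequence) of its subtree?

x := n

[S [M { [L [S [M x := n]] ; [L [S [U when e do [S [M x := n]]]]]] }]]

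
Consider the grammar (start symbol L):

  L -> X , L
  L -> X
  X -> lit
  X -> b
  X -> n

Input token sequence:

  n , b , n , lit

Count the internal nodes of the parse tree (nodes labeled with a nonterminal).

[L [X n] , [L [X b] , [L [X n] , [L [X lit]]]]]

8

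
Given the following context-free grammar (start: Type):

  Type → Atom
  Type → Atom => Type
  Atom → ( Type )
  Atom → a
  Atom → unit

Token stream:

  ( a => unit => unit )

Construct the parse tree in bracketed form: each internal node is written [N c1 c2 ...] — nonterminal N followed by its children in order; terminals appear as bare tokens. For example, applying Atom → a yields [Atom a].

[Type [Atom ( [Type [Atom a] => [Type [Atom unit] => [Type [Atom unit]]]] )]]

Type
Atom
( Type )
( Atom => Type )
( a => Type )
( a => Atom => Type )
( a => unit => Type )
( a => unit => Atom )
( a => unit => unit )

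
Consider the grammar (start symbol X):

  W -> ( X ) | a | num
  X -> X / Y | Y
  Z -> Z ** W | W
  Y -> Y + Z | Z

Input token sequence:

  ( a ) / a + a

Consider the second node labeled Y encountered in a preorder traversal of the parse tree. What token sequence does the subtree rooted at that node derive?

a

[X [X [Y [Z [W ( [X [Y [Z [W a]]]] )]]]] / [Y [Y [Z [W a]]] + [Z [W a]]]]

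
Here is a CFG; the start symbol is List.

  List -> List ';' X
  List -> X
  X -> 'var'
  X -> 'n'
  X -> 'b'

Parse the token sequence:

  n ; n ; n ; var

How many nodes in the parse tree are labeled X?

4

[List [List [List [List [X n]] ; [X n]] ; [X n]] ; [X var]]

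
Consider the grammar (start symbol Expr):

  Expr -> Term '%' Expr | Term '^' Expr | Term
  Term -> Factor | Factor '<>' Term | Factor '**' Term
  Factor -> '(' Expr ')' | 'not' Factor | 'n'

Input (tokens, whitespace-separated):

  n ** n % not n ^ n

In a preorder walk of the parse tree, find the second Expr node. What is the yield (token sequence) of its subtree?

[Expr [Term [Factor n] ** [Term [Factor n]]] % [Expr [Term [Factor not [Factor n]]] ^ [Expr [Term [Factor n]]]]]

not n ^ n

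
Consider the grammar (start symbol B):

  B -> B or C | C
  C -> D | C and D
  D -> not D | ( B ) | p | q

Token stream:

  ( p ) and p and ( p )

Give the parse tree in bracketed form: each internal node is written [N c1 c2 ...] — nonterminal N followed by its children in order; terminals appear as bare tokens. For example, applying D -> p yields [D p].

[B [C [C [C [D ( [B [C [D p]]] )]] and [D p]] and [D ( [B [C [D p]]] )]]]

B
C
C and D
C and D and D
D and D and D
( B ) and D and D
( C ) and D and D
( D ) and D and D
( p ) and D and D
( p ) and p and D
( p ) and p and ( B )
( p ) and p and ( C )
( p ) and p and ( D )
( p ) and p and ( p )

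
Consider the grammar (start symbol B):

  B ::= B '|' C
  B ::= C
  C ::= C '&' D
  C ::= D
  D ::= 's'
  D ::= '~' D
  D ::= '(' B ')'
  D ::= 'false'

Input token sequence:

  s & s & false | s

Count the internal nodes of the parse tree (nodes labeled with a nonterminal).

[B [B [C [C [C [D s]] & [D s]] & [D false]]] | [C [D s]]]

10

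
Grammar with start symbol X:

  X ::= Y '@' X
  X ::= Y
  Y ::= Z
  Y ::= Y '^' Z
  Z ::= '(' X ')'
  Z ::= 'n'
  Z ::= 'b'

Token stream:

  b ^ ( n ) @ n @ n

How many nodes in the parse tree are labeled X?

[X [Y [Y [Z b]] ^ [Z ( [X [Y [Z n]]] )]] @ [X [Y [Z n]] @ [X [Y [Z n]]]]]

4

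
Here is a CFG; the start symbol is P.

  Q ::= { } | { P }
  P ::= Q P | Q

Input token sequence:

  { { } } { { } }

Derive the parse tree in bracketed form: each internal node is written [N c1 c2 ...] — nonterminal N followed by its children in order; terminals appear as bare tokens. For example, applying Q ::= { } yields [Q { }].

P
Q P
{ P } P
{ Q } P
{ { } } P
{ { } } Q
{ { } } { P }
{ { } } { Q }
{ { } } { { } }

[P [Q { [P [Q { }]] }] [P [Q { [P [Q { }]] }]]]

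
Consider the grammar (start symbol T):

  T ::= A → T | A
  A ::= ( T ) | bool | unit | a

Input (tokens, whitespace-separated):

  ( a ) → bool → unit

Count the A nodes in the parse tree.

[T [A ( [T [A a]] )] → [T [A bool] → [T [A unit]]]]

4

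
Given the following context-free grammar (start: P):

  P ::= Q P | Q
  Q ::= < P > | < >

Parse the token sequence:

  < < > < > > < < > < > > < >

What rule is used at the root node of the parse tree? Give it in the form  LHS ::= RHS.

[P [Q < [P [Q < >] [P [Q < >]]] >] [P [Q < [P [Q < >] [P [Q < >]]] >] [P [Q < >]]]]

P ::= Q P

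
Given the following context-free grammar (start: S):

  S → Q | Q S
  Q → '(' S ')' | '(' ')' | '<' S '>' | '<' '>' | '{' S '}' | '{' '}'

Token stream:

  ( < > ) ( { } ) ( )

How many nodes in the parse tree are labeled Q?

5

[S [Q ( [S [Q < >]] )] [S [Q ( [S [Q { }]] )] [S [Q ( )]]]]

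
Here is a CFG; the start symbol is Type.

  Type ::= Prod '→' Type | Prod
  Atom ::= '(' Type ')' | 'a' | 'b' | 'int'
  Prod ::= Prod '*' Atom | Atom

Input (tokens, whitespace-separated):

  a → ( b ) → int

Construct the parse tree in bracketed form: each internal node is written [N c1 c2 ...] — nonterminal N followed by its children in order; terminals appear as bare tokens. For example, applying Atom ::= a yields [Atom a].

[Type [Prod [Atom a]] → [Type [Prod [Atom ( [Type [Prod [Atom b]]] )]] → [Type [Prod [Atom int]]]]]

Type
Prod → Type
Atom → Type
a → Type
a → Prod → Type
a → Atom → Type
a → ( Type ) → Type
a → ( Prod ) → Type
a → ( Atom ) → Type
a → ( b ) → Type
a → ( b ) → Prod
a → ( b ) → Atom
a → ( b ) → int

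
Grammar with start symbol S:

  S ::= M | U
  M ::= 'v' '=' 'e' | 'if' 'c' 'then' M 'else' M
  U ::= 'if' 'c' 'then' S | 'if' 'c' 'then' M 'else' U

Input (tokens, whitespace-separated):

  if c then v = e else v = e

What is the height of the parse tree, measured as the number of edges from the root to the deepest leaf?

3

[S [M if c then [M v = e] else [M v = e]]]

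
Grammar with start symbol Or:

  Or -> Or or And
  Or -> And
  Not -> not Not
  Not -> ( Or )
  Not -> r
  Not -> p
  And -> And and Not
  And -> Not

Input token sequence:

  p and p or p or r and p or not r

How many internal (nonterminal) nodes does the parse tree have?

[Or [Or [Or [Or [And [And [Not p]] and [Not p]]] or [And [Not p]]] or [And [And [Not r]] and [Not p]]] or [And [Not not [Not r]]]]

17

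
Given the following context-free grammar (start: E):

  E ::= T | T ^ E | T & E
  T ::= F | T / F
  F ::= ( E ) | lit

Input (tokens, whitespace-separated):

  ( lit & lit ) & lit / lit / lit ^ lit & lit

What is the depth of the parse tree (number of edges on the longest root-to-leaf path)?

7

[E [T [F ( [E [T [F lit]] & [E [T [F lit]]]] )]] & [E [T [T [T [F lit]] / [F lit]] / [F lit]] ^ [E [T [F lit]] & [E [T [F lit]]]]]]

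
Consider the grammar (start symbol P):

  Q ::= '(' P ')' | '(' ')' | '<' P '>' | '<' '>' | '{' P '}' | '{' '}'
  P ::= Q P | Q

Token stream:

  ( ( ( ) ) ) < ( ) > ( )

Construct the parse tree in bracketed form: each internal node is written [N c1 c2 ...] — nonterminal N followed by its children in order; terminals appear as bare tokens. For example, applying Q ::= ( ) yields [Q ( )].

[P [Q ( [P [Q ( [P [Q ( )]] )]] )] [P [Q < [P [Q ( )]] >] [P [Q ( )]]]]

P
Q P
( P ) P
( Q ) P
( ( P ) ) P
( ( Q ) ) P
( ( ( ) ) ) P
( ( ( ) ) ) Q P
( ( ( ) ) ) < P > P
( ( ( ) ) ) < Q > P
( ( ( ) ) ) < ( ) > P
( ( ( ) ) ) < ( ) > Q
( ( ( ) ) ) < ( ) > ( )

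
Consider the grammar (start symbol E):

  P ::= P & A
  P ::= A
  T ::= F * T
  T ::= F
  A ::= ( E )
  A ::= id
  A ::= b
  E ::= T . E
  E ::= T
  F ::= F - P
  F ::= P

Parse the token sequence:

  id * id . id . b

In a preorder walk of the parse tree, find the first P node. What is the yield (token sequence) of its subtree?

[E [T [F [P [A id]]] * [T [F [P [A id]]]]] . [E [T [F [P [A id]]]] . [E [T [F [P [A b]]]]]]]

id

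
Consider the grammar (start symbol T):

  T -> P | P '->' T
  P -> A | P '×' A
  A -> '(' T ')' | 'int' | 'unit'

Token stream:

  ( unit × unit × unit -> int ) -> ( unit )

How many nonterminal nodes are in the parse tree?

[T [P [A ( [T [P [P [P [A unit]] × [A unit]] × [A unit]] -> [T [P [A int]]]] )]] -> [T [P [A ( [T [P [A unit]]] )]]]]

19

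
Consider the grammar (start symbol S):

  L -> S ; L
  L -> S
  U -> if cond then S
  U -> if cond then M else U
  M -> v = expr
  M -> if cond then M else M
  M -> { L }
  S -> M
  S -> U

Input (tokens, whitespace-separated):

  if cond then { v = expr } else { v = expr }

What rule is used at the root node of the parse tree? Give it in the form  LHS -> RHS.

S -> M

[S [M if cond then [M { [L [S [M v = expr]]] }] else [M { [L [S [M v = expr]]] }]]]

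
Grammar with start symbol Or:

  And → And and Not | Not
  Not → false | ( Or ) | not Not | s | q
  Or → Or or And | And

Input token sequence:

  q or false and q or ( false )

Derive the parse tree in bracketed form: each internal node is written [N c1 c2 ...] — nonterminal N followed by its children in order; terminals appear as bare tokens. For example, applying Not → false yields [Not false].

Or
Or or And
Or or And or And
And or And or And
Not or And or And
q or And or And
q or And and Not or And
q or Not and Not or And
q or false and Not or And
q or false and q or And
q or false and q or Not
q or false and q or ( Or )
q or false and q or ( And )
q or false and q or ( Not )
q or false and q or ( false )

[Or [Or [Or [And [Not q]]] or [And [And [Not false]] and [Not q]]] or [And [Not ( [Or [And [Not false]]] )]]]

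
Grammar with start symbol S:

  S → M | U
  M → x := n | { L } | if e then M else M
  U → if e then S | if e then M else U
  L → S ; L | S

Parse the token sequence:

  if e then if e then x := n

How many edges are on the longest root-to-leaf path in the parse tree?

6

[S [U if e then [S [U if e then [S [M x := n]]]]]]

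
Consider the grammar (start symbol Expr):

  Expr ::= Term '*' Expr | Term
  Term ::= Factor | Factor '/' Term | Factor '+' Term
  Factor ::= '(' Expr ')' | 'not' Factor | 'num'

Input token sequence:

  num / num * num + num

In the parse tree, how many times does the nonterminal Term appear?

4

[Expr [Term [Factor num] / [Term [Factor num]]] * [Expr [Term [Factor num] + [Term [Factor num]]]]]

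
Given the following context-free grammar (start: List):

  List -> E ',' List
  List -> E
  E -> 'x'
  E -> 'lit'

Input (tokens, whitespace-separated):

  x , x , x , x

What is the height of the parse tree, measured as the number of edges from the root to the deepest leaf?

5

[List [E x] , [List [E x] , [List [E x] , [List [E x]]]]]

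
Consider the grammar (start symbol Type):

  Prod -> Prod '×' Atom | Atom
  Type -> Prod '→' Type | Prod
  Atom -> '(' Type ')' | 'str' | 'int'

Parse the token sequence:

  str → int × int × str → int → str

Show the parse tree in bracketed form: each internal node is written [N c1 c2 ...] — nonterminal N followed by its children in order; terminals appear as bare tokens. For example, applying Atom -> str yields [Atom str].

Type
Prod → Type
Atom → Type
str → Type
str → Prod → Type
str → Prod × Atom → Type
str → Prod × Atom × Atom → Type
str → Atom × Atom × Atom → Type
str → int × Atom × Atom → Type
str → int × int × Atom → Type
str → int × int × str → Type
str → int × int × str → Prod → Type
str → int × int × str → Atom → Type
str → int × int × str → int → Type
str → int × int × str → int → Prod
str → int × int × str → int → Atom
str → int × int × str → int → str

[Type [Prod [Atom str]] → [Type [Prod [Prod [Prod [Atom int]] × [Atom int]] × [Atom str]] → [Type [Prod [Atom int]] → [Type [Prod [Atom str]]]]]]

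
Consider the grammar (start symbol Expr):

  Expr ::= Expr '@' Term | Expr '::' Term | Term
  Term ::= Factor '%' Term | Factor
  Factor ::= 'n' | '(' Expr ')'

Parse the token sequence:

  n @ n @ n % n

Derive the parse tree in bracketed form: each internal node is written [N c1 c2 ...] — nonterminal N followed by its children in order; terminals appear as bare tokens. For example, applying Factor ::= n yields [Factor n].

[Expr [Expr [Expr [Term [Factor n]]] @ [Term [Factor n]]] @ [Term [Factor n] % [Term [Factor n]]]]

Expr
Expr @ Term
Expr @ Term @ Term
Term @ Term @ Term
Factor @ Term @ Term
n @ Term @ Term
n @ Factor @ Term
n @ n @ Term
n @ n @ Factor % Term
n @ n @ n % Term
n @ n @ n % Factor
n @ n @ n % n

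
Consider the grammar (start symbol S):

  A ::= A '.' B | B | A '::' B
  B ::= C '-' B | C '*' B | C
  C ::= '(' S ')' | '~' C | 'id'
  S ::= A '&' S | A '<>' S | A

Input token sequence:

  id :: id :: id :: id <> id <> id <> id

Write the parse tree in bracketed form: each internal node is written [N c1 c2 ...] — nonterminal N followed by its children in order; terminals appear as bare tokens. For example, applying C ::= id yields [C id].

[S [A [A [A [A [B [C id]]] :: [B [C id]]] :: [B [C id]]] :: [B [C id]]] <> [S [A [B [C id]]] <> [S [A [B [C id]]] <> [S [A [B [C id]]]]]]]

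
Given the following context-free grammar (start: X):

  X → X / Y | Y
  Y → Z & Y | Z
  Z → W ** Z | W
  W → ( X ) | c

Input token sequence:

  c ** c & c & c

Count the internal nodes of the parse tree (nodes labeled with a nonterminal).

[X [Y [Z [W c] ** [Z [W c]]] & [Y [Z [W c]] & [Y [Z [W c]]]]]]

12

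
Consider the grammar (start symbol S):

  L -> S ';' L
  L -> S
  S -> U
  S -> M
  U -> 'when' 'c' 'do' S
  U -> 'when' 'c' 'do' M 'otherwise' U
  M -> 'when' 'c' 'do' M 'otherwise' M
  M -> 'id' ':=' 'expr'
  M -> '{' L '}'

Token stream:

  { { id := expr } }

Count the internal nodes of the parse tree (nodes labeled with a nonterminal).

8

[S [M { [L [S [M { [L [S [M id := expr]]] }]]] }]]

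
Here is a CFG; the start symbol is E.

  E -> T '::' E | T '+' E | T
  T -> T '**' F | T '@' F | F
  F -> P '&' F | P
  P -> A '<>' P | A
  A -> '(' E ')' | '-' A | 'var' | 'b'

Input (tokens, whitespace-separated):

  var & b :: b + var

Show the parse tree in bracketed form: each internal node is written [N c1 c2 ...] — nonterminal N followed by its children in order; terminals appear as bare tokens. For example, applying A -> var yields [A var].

[E [T [F [P [A var]] & [F [P [A b]]]]] :: [E [T [F [P [A b]]]] + [E [T [F [P [A var]]]]]]]

E
T :: E
F :: E
P & F :: E
A & F :: E
var & F :: E
var & P :: E
var & A :: E
var & b :: E
var & b :: T + E
var & b :: F + E
var & b :: P + E
var & b :: A + E
var & b :: b + E
var & b :: b + T
var & b :: b + F
var & b :: b + P
var & b :: b + A
var & b :: b + var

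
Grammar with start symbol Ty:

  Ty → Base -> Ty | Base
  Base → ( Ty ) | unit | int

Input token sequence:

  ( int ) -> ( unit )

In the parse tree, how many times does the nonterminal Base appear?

4

[Ty [Base ( [Ty [Base int]] )] -> [Ty [Base ( [Ty [Base unit]] )]]]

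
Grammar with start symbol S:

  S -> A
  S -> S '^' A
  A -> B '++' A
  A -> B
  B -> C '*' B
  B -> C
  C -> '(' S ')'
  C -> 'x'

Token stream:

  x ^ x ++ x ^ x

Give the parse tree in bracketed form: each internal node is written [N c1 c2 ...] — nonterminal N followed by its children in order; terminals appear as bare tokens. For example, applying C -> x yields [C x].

S
S ^ A
S ^ A ^ A
A ^ A ^ A
B ^ A ^ A
C ^ A ^ A
x ^ A ^ A
x ^ B ++ A ^ A
x ^ C ++ A ^ A
x ^ x ++ A ^ A
x ^ x ++ B ^ A
x ^ x ++ C ^ A
x ^ x ++ x ^ A
x ^ x ++ x ^ B
x ^ x ++ x ^ C
x ^ x ++ x ^ x

[S [S [S [A [B [C x]]]] ^ [A [B [C x]] ++ [A [B [C x]]]]] ^ [A [B [C x]]]]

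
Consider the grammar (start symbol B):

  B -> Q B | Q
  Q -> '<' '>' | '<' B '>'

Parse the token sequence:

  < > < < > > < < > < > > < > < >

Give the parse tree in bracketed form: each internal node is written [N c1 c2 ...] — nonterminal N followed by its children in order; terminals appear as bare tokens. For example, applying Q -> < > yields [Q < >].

B
Q B
< > B
< > Q B
< > < B > B
< > < Q > B
< > < < > > B
< > < < > > Q B
< > < < > > < B > B
< > < < > > < Q B > B
< > < < > > < < > B > B
< > < < > > < < > Q > B
< > < < > > < < > < > > B
< > < < > > < < > < > > Q B
< > < < > > < < > < > > < > B
< > < < > > < < > < > > < > Q
< > < < > > < < > < > > < > < >

[B [Q < >] [B [Q < [B [Q < >]] >] [B [Q < [B [Q < >] [B [Q < >]]] >] [B [Q < >] [B [Q < >]]]]]]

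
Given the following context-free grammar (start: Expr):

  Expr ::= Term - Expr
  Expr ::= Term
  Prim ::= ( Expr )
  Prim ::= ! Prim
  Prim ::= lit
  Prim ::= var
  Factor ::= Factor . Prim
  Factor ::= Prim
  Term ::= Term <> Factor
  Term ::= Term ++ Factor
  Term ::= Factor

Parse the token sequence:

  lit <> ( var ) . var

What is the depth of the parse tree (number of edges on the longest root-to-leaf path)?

9

[Expr [Term [Term [Factor [Prim lit]]] <> [Factor [Factor [Prim ( [Expr [Term [Factor [Prim var]]]] )]] . [Prim var]]]]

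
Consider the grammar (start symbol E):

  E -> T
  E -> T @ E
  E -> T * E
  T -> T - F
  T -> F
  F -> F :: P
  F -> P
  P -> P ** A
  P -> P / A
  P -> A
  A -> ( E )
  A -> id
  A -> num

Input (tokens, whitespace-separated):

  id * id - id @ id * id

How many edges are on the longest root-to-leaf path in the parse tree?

8

[E [T [F [P [A id]]]] * [E [T [T [F [P [A id]]]] - [F [P [A id]]]] @ [E [T [F [P [A id]]]] * [E [T [F [P [A id]]]]]]]]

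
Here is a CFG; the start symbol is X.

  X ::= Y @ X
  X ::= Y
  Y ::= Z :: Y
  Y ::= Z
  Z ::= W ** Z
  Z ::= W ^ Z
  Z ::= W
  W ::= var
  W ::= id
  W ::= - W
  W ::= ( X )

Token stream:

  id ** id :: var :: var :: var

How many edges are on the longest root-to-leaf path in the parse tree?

7

[X [Y [Z [W id] ** [Z [W id]]] :: [Y [Z [W var]] :: [Y [Z [W var]] :: [Y [Z [W var]]]]]]]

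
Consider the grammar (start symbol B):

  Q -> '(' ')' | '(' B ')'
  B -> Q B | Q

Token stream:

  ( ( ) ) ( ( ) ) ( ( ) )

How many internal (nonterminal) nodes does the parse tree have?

[B [Q ( [B [Q ( )]] )] [B [Q ( [B [Q ( )]] )] [B [Q ( [B [Q ( )]] )]]]]

12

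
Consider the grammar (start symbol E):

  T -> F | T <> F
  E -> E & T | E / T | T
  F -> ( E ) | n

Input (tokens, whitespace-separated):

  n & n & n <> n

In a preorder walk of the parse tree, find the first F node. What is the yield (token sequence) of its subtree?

n

[E [E [E [T [F n]]] & [T [F n]]] & [T [T [F n]] <> [F n]]]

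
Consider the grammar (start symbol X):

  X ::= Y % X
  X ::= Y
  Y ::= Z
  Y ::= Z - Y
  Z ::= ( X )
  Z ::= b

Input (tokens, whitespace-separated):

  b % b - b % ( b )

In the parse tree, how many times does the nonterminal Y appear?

5

[X [Y [Z b]] % [X [Y [Z b] - [Y [Z b]]] % [X [Y [Z ( [X [Y [Z b]]] )]]]]]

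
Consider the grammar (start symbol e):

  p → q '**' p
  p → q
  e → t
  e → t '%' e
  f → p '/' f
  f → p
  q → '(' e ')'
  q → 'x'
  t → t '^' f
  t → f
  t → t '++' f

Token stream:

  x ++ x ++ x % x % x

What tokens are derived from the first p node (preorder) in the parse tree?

[e [t [t [t [f [p [q x]]]] ++ [f [p [q x]]]] ++ [f [p [q x]]]] % [e [t [f [p [q x]]]] % [e [t [f [p [q x]]]]]]]

x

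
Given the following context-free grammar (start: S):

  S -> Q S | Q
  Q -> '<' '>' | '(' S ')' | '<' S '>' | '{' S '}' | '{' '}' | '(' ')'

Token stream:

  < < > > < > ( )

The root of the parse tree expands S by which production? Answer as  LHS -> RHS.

S -> Q S

[S [Q < [S [Q < >]] >] [S [Q < >] [S [Q ( )]]]]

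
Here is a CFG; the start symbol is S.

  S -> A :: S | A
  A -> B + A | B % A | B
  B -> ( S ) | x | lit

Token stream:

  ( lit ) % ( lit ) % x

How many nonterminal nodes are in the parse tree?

[S [A [B ( [S [A [B lit]]] )] % [A [B ( [S [A [B lit]]] )] % [A [B x]]]]]

13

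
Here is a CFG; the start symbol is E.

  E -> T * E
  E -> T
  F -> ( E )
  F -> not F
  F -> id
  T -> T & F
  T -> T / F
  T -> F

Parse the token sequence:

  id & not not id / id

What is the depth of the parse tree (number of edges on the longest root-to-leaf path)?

6

[E [T [T [T [F id]] & [F not [F not [F id]]]] / [F id]]]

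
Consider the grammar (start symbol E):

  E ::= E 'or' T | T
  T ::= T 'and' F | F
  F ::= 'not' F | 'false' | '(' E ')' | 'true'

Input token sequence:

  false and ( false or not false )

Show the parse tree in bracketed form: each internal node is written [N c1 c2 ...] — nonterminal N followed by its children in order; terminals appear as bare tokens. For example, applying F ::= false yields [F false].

E
T
T and F
F and F
false and F
false and ( E )
false and ( E or T )
false and ( T or T )
false and ( F or T )
false and ( false or T )
false and ( false or F )
false and ( false or not F )
false and ( false or not false )

[E [T [T [F false]] and [F ( [E [E [T [F false]]] or [T [F not [F false]]]] )]]]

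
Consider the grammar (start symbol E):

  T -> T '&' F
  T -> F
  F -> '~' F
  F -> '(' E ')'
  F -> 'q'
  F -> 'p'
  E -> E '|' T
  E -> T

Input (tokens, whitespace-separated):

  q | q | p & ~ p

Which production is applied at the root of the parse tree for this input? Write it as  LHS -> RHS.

[E [E [E [T [F q]]] | [T [F q]]] | [T [T [F p]] & [F ~ [F p]]]]

E -> E '|' T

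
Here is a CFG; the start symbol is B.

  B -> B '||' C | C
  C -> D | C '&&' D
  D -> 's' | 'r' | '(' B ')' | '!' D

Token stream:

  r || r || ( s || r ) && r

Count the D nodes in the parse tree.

[B [B [B [C [D r]]] || [C [D r]]] || [C [C [D ( [B [B [C [D s]]] || [C [D r]]] )]] && [D r]]]

6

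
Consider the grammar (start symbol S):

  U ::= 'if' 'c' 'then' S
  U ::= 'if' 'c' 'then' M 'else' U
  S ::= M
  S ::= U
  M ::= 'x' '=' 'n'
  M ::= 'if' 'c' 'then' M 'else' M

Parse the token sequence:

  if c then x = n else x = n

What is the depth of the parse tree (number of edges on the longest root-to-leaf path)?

3

[S [M if c then [M x = n] else [M x = n]]]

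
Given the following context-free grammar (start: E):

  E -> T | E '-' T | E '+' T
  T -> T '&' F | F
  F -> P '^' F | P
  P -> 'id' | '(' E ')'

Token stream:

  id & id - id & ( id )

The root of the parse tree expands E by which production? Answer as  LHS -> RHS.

[E [E [T [T [F [P id]]] & [F [P id]]]] - [T [T [F [P id]]] & [F [P ( [E [T [F [P id]]]] )]]]]

E -> E '-' T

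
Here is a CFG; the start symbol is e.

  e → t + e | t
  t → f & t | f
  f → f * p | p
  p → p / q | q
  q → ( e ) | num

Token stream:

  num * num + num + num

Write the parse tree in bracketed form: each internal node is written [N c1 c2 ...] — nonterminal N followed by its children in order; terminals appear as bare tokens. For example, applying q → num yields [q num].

[e [t [f [f [p [q num]]] * [p [q num]]]] + [e [t [f [p [q num]]]] + [e [t [f [p [q num]]]]]]]

e
t + e
f + e
f * p + e
p * p + e
q * p + e
num * p + e
num * q + e
num * num + e
num * num + t + e
num * num + f + e
num * num + p + e
num * num + q + e
num * num + num + e
num * num + num + t
num * num + num + f
num * num + num + p
num * num + num + q
num * num + num + num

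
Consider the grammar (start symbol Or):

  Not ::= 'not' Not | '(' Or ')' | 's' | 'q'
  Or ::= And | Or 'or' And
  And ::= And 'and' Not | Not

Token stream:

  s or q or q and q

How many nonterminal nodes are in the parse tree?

[Or [Or [Or [And [Not s]]] or [And [Not q]]] or [And [And [Not q]] and [Not q]]]

11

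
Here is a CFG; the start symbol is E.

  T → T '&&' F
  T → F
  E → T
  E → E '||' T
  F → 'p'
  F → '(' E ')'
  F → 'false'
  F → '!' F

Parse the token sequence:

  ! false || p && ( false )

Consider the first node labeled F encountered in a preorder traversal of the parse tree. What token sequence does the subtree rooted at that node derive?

! false

[E [E [T [F ! [F false]]]] || [T [T [F p]] && [F ( [E [T [F false]]] )]]]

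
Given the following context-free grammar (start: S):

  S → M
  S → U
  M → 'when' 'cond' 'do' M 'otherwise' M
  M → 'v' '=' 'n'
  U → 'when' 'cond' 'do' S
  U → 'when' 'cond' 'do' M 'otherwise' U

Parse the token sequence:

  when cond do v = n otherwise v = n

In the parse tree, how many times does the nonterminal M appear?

3

[S [M when cond do [M v = n] otherwise [M v = n]]]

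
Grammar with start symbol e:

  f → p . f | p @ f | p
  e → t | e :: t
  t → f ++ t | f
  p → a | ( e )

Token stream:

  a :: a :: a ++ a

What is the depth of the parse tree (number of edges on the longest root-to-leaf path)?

[e [e [e [t [f [p a]]]] :: [t [f [p a]]]] :: [t [f [p a]] ++ [t [f [p a]]]]]

6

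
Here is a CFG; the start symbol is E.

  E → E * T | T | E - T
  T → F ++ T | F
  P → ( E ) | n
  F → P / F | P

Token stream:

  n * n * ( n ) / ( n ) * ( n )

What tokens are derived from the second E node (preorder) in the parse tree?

[E [E [E [E [T [F [P n]]]] * [T [F [P n]]]] * [T [F [P ( [E [T [F [P n]]]] )] / [F [P ( [E [T [F [P n]]]] )]]]]] * [T [F [P ( [E [T [F [P n]]]] )]]]]

n * n * ( n ) / ( n )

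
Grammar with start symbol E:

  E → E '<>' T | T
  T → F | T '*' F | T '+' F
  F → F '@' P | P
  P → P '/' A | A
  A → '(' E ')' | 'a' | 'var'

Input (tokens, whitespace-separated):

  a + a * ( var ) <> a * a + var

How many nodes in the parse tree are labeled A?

7

[E [E [T [T [T [F [P [A a]]]] + [F [P [A a]]]] * [F [P [A ( [E [T [F [P [A var]]]]] )]]]]] <> [T [T [T [F [P [A a]]]] * [F [P [A a]]]] + [F [P [A var]]]]]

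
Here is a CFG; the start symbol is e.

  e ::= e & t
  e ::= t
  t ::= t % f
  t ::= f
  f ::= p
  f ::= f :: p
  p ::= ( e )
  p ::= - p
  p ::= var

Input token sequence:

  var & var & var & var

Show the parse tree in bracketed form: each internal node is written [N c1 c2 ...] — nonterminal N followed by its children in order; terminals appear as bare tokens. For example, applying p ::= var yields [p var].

[e [e [e [e [t [f [p var]]]] & [t [f [p var]]]] & [t [f [p var]]]] & [t [f [p var]]]]

e
e & t
e & t & t
e & t & t & t
t & t & t & t
f & t & t & t
p & t & t & t
var & t & t & t
var & f & t & t
var & p & t & t
var & var & t & t
var & var & f & t
var & var & p & t
var & var & var & t
var & var & var & f
var & var & var & p
var & var & var & var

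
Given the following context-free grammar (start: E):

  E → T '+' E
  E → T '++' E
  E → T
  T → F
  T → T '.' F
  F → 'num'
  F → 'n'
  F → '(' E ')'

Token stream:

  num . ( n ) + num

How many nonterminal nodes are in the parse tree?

11

[E [T [T [F num]] . [F ( [E [T [F n]]] )]] + [E [T [F num]]]]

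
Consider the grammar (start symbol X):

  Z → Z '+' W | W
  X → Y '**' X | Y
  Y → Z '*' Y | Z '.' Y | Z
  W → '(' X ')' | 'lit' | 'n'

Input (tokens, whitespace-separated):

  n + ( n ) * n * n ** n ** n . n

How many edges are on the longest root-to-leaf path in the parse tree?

[X [Y [Z [Z [W n]] + [W ( [X [Y [Z [W n]]]] )]] * [Y [Z [W n]] * [Y [Z [W n]]]]] ** [X [Y [Z [W n]]] ** [X [Y [Z [W n]] . [Y [Z [W n]]]]]]]

8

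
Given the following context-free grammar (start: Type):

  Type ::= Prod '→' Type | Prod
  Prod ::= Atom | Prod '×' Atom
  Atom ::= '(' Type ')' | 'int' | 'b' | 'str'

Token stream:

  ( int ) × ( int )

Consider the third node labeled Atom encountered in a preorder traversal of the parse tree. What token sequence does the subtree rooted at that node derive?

[Type [Prod [Prod [Atom ( [Type [Prod [Atom int]]] )]] × [Atom ( [Type [Prod [Atom int]]] )]]]

( int )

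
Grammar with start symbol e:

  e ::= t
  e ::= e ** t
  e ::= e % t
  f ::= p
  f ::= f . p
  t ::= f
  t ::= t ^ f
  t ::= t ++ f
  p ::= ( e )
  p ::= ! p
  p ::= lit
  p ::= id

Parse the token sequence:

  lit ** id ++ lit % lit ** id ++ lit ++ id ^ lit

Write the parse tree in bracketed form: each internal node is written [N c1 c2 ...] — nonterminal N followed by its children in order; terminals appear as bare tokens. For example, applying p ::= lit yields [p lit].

[e [e [e [e [t [f [p lit]]]] ** [t [t [f [p id]]] ++ [f [p lit]]]] % [t [f [p lit]]]] ** [t [t [t [t [f [p id]]] ++ [f [p lit]]] ++ [f [p id]]] ^ [f [p lit]]]]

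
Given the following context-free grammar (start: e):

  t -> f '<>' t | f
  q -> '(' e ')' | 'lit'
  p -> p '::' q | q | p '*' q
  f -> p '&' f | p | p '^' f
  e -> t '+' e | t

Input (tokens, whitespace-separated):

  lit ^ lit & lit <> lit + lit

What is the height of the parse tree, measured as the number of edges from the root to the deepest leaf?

[e [t [f [p [q lit]] ^ [f [p [q lit]] & [f [p [q lit]]]]] <> [t [f [p [q lit]]]]] + [e [t [f [p [q lit]]]]]]

7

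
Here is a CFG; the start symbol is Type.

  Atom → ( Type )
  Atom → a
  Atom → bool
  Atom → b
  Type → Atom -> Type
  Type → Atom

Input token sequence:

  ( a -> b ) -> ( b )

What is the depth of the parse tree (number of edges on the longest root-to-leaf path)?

[Type [Atom ( [Type [Atom a] -> [Type [Atom b]]] )] -> [Type [Atom ( [Type [Atom b]] )]]]

5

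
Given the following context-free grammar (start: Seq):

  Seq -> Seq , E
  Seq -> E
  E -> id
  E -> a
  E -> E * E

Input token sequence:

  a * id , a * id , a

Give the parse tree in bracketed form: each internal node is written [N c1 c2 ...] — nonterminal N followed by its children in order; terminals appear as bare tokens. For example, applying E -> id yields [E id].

[Seq [Seq [Seq [E [E a] * [E id]]] , [E [E a] * [E id]]] , [E a]]

Seq
Seq , E
Seq , E , E
E , E , E
E * E , E , E
a * E , E , E
a * id , E , E
a * id , E * E , E
a * id , a * E , E
a * id , a * id , E
a * id , a * id , a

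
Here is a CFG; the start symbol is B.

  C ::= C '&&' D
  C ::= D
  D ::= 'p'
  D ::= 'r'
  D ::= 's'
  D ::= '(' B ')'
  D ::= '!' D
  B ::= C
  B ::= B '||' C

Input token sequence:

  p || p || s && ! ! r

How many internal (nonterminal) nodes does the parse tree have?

[B [B [B [C [D p]]] || [C [D p]]] || [C [C [D s]] && [D ! [D ! [D r]]]]]

13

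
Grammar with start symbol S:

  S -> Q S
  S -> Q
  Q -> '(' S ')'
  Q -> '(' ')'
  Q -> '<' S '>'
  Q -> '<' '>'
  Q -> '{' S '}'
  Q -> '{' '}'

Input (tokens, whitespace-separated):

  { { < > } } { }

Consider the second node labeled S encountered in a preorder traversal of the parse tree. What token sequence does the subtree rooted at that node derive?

{ < > }

[S [Q { [S [Q { [S [Q < >]] }]] }] [S [Q { }]]]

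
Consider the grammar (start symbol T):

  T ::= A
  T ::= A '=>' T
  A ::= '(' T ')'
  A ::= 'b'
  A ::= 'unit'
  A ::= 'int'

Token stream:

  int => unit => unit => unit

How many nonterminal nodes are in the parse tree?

[T [A int] => [T [A unit] => [T [A unit] => [T [A unit]]]]]

8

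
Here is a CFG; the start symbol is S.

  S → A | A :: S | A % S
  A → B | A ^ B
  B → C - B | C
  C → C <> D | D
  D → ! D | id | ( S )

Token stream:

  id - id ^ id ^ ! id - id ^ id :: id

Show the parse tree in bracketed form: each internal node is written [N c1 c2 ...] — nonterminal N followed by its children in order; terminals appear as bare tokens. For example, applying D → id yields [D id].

[S [A [A [A [A [B [C [D id]] - [B [C [D id]]]]] ^ [B [C [D id]]]] ^ [B [C [D ! [D id]]] - [B [C [D id]]]]] ^ [B [C [D id]]]] :: [S [A [B [C [D id]]]]]]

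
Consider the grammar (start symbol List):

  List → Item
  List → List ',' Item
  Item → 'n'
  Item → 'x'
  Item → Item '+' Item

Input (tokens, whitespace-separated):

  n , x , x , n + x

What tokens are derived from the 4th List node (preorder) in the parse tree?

[List [List [List [List [Item n]] , [Item x]] , [Item x]] , [Item [Item n] + [Item x]]]

n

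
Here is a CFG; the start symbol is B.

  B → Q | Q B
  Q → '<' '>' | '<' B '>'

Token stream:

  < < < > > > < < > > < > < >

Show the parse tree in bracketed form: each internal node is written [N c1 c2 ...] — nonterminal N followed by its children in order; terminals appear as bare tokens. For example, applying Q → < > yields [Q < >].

B
Q B
< B > B
< Q > B
< < B > > B
< < Q > > B
< < < > > > B
< < < > > > Q B
< < < > > > < B > B
< < < > > > < Q > B
< < < > > > < < > > B
< < < > > > < < > > Q B
< < < > > > < < > > < > B
< < < > > > < < > > < > Q
< < < > > > < < > > < > < >

[B [Q < [B [Q < [B [Q < >]] >]] >] [B [Q < [B [Q < >]] >] [B [Q < >] [B [Q < >]]]]]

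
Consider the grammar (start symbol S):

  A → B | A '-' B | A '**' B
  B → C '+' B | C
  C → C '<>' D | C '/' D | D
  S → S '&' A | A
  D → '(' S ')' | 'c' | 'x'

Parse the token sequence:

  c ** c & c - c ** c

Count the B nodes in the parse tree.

[S [S [A [A [B [C [D c]]]] ** [B [C [D c]]]]] & [A [A [A [B [C [D c]]]] - [B [C [D c]]]] ** [B [C [D c]]]]]

5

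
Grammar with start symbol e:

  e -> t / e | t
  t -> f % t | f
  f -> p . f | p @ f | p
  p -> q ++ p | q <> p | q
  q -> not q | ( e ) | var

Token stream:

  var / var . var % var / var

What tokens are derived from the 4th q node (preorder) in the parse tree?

var

[e [t [f [p [q var]]]] / [e [t [f [p [q var]] . [f [p [q var]]]] % [t [f [p [q var]]]]] / [e [t [f [p [q var]]]]]]]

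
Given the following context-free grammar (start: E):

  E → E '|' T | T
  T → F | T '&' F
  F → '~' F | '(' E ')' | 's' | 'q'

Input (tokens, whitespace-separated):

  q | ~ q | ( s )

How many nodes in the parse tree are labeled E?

4

[E [E [E [T [F q]]] | [T [F ~ [F q]]]] | [T [F ( [E [T [F s]]] )]]]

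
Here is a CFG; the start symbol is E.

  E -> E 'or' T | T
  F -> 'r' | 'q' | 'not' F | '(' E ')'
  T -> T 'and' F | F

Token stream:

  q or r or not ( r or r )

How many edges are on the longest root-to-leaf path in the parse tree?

[E [E [E [T [F q]]] or [T [F r]]] or [T [F not [F ( [E [E [T [F r]]] or [T [F r]]] )]]]]

8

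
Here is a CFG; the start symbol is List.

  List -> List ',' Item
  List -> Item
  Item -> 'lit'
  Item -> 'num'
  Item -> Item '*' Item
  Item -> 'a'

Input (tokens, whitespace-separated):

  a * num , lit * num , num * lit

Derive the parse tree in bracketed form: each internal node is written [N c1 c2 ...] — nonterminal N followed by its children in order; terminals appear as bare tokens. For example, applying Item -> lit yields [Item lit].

List
List , Item
List , Item , Item
Item , Item , Item
Item * Item , Item , Item
a * Item , Item , Item
a * num , Item , Item
a * num , Item * Item , Item
a * num , lit * Item , Item
a * num , lit * num , Item
a * num , lit * num , Item * Item
a * num , lit * num , num * Item
a * num , lit * num , num * lit

[List [List [List [Item [Item a] * [Item num]]] , [Item [Item lit] * [Item num]]] , [Item [Item num] * [Item lit]]]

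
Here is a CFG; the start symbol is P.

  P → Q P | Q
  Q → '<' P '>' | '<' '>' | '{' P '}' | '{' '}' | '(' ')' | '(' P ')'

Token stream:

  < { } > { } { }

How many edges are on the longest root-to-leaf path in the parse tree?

4

[P [Q < [P [Q { }]] >] [P [Q { }] [P [Q { }]]]]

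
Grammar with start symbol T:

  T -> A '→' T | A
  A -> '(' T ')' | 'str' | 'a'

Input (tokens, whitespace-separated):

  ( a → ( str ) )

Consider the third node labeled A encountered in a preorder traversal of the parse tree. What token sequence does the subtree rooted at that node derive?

( str )

[T [A ( [T [A a] → [T [A ( [T [A str]] )]]] )]]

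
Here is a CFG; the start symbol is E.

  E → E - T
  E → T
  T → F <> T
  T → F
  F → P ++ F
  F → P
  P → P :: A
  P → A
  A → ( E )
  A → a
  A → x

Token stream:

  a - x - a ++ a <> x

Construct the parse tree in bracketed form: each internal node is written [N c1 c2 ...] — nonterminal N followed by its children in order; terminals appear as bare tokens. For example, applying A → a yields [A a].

E
E - T
E - T - T
T - T - T
F - T - T
P - T - T
A - T - T
a - T - T
a - F - T
a - P - T
a - A - T
a - x - T
a - x - F <> T
a - x - P ++ F <> T
a - x - A ++ F <> T
a - x - a ++ F <> T
a - x - a ++ P <> T
a - x - a ++ A <> T
a - x - a ++ a <> T
a - x - a ++ a <> F
a - x - a ++ a <> P
a - x - a ++ a <> A
a - x - a ++ a <> x

[E [E [E [T [F [P [A a]]]]] - [T [F [P [A x]]]]] - [T [F [P [A a]] ++ [F [P [A a]]]] <> [T [F [P [A x]]]]]]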